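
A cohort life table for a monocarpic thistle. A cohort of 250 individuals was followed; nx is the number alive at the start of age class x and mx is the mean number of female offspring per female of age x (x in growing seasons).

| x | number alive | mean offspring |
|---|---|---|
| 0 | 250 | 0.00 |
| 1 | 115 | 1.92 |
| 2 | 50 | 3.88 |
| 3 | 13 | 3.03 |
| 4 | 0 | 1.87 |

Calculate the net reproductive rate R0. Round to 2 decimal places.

1.82

lx = nx/n0 = nx/250: 1, 0.46, 0.2, 0.052, 0
lx·mx by age: 0, 0.8832, 0.776, 0.15756, 0
R0 = Σ lx·mx = 1.81676 → 1.82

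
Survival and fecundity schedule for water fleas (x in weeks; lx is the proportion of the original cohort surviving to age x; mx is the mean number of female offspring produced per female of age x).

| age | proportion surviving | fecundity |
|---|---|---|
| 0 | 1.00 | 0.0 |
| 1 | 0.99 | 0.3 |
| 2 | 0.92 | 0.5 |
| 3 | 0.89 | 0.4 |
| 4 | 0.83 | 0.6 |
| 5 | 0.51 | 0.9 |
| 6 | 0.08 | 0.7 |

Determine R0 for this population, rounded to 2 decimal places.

2.13

lx·mx by age: 0, 0.297, 0.46, 0.356, 0.498, 0.459, 0.056
R0 = Σ lx·mx = 2.126 → 2.13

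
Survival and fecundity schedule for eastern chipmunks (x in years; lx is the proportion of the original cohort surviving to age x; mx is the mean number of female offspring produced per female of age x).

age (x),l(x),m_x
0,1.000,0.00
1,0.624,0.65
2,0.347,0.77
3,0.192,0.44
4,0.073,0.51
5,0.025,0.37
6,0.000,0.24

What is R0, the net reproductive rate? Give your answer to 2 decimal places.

0.80

lx·mx by age: 0, 0.4056, 0.26719, 0.08448, 0.03723, 0.00925, 0
R0 = Σ lx·mx = 0.80375 → 0.80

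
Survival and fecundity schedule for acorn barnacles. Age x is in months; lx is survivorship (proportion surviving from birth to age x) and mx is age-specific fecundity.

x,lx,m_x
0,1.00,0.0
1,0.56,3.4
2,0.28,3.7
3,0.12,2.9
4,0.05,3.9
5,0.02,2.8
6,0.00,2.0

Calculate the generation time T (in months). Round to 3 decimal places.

1.718

lx·mx: 0, 1.904, 1.036, 0.348, 0.195, 0.056, 0 → R0 = 3.539
x·lx·mx: 0, 1.904, 2.072, 1.044, 0.78, 0.28, 0 → Σ = 6.08
T = 6.08 / 3.539 = 1.717999… → 1.718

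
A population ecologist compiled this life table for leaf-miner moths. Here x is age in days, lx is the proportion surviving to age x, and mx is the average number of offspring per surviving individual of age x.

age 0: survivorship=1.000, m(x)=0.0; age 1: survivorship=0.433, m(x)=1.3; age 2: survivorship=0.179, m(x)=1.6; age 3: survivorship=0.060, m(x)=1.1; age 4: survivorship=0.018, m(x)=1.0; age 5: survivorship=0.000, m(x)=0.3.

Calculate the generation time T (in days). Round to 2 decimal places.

lx·mx: 0, 0.5629, 0.2864, 0.066, 0.018, 0 → R0 = 0.9333
x·lx·mx: 0, 0.5629, 0.5728, 0.198, 0.072, 0 → Σ = 1.4057
T = 1.4057 / 0.9333 = 1.506161… → 1.51

1.51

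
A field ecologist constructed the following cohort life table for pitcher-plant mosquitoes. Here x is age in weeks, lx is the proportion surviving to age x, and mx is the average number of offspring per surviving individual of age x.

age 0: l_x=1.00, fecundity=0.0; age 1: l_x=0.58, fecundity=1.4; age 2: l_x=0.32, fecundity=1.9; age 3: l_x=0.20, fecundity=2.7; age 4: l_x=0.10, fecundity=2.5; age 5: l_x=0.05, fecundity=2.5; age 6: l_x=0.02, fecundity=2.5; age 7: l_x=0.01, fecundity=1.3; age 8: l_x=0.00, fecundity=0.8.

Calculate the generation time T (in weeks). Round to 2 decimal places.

lx·mx: 0, 0.812, 0.608, 0.54, 0.25, 0.125, 0.05, 0.013, 0 → R0 = 2.398
x·lx·mx: 0, 0.812, 1.216, 1.62, 1, 0.625, 0.3, 0.091, 0 → Σ = 5.664
T = 5.664 / 2.398 = 2.361968… → 2.36

2.36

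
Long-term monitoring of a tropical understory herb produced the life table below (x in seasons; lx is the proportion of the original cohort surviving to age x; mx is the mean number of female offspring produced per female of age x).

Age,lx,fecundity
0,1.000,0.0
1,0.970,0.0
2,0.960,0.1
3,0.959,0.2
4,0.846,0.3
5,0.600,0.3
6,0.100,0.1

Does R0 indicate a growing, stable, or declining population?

declining

R0 = Σ lx·mx = 0 + 0 + 0.096 + 0.1918 + 0.2538 + 0.18 + 0.01 = 0.7316
R0 < 1, so the population is declining.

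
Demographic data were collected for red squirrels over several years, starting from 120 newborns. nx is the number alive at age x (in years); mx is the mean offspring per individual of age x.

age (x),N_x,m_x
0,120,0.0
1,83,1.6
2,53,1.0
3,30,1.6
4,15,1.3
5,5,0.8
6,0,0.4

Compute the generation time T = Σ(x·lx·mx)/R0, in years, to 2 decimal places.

1.87

lx = nx/n0 = nx/120: 1, 0.69167…, 0.44167…, 0.25, 0.125, 0.04167…, 0
lx·mx: 0, 1.106667…, 0.441667…, 0.4, 0.1625, 0.033333…, 0 → R0 = 2.144167…
x·lx·mx: 0, 1.106667…, 0.883333…, 1.2, 0.65, 0.166667…, 0 → Σ = 4.006667…
T = 4.006667… / 2.144167… = 1.868636… → 1.87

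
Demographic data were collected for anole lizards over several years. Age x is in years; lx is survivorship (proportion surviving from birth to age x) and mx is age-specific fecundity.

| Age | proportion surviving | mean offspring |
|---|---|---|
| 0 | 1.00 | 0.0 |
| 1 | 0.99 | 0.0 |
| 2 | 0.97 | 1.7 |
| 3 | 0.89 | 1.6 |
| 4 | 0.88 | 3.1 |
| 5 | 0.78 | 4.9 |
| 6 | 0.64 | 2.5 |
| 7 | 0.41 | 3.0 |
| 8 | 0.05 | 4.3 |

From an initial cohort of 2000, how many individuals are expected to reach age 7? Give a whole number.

820

Expected survivors = N0 · l_7 = 2000 × 0.41 = 820 → 820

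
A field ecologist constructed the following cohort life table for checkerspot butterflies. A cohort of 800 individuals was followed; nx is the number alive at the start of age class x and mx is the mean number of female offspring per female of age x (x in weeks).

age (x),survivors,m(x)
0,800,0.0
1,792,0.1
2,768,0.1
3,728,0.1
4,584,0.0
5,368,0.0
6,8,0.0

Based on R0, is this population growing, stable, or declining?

lx = nx/n0 = nx/800: 1, 0.99, 0.96, 0.91, 0.73, 0.46, 0.01
R0 = Σ lx·mx = 0 + 0.099 + 0.096 + 0.091 + 0 + 0 + 0 = 0.286
R0 < 1, so the population is declining.

declining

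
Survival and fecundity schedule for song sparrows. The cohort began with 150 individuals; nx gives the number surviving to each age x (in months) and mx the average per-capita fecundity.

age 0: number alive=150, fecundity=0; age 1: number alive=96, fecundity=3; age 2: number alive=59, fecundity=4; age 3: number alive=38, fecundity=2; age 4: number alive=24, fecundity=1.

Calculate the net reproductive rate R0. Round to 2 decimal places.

4.16

lx = nx/n0 = nx/150: 1, 0.64, 0.39333…, 0.25333…, 0.16
lx·mx by age: 0, 1.92, 1.573333…, 0.506667…, 0.16
R0 = Σ lx·mx = 4.16… → 4.16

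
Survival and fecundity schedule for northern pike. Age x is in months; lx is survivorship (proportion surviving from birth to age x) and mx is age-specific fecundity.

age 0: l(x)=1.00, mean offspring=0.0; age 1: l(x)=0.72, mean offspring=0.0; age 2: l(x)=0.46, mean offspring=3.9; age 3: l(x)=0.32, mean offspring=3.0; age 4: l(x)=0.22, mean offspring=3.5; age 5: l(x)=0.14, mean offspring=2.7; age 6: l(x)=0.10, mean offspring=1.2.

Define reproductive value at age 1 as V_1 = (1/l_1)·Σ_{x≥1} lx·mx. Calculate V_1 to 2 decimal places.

5.59

lx·mx for x ≥ 1: 0, 1.794, 0.96, 0.77, 0.378, 0.12 → sum = 4.022
V_1 = 4.022 / l_1 = 4.022 / 0.72 = 5.586111… → 5.59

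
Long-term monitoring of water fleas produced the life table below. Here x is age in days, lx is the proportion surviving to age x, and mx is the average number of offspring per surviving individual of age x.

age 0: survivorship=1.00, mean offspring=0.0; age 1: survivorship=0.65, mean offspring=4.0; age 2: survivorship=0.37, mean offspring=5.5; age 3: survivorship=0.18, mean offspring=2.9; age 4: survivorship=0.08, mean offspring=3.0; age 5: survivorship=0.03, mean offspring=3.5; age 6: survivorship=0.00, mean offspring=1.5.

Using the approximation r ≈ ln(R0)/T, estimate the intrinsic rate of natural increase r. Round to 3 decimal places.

0.965

R0 = Σ lx·mx = 0 + 2.6 + 2.035 + 0.522 + 0.24 + 0.105 + 0 = 5.502
Σ x·lx·mx = 9.721; T = 9.721/5.502 = 1.76681…
r ≈ ln(R0)/T = ln(5.502)/1.76681… = 0.96508… → 0.965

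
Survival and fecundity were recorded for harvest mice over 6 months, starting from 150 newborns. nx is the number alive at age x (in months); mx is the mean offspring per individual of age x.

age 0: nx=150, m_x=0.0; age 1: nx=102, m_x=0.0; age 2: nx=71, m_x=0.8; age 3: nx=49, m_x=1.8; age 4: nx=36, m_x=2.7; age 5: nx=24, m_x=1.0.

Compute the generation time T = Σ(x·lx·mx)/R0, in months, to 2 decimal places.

lx = nx/n0 = nx/150: 1, 0.68, 0.47333…, 0.32667…, 0.24, 0.16
lx·mx: 0, 0, 0.378667…, 0.588…, 0.648, 0.16 → R0 = 1.774667…
x·lx·mx: 0, 0, 0.757333…, 1.764…, 2.592, 0.8 → Σ = 5.913333…
T = 5.913333… / 1.774667… = 3.332081… → 3.33

3.33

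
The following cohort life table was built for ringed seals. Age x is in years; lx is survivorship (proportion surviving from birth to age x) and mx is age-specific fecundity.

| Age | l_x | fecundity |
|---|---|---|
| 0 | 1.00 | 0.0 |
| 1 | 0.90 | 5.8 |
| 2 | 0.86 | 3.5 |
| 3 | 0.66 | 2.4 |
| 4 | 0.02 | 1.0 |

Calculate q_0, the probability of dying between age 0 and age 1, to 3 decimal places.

0.100

q_0 = (l_0 − l_1) / l_0 = (1 − 0.9) / 1
     = 0.1 / 1 = 0.1 → 0.100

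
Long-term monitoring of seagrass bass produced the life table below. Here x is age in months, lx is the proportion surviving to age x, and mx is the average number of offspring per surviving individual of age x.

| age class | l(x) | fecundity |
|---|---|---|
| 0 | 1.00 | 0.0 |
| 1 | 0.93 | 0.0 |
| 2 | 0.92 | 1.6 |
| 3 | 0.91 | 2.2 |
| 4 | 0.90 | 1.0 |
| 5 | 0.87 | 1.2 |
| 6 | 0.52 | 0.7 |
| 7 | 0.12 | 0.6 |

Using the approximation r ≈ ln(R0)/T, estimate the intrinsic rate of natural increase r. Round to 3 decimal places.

0.506

R0 = Σ lx·mx = 0 + 0 + 1.472 + 2.002 + 0.9 + 1.044 + 0.364 + 0.072 = 5.854
Σ x·lx·mx = 20.458; T = 20.458/5.854 = 3.4947…
r ≈ ln(R0)/T = ln(5.854)/3.4947… = 0.50566… → 0.506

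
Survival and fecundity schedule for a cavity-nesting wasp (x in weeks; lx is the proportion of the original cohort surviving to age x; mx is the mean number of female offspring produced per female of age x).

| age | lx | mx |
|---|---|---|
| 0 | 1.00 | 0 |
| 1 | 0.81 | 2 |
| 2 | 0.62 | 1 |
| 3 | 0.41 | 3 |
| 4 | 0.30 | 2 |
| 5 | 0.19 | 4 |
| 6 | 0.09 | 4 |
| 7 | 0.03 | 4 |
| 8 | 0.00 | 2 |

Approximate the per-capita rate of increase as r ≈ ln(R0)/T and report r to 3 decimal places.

0.563

R0 = Σ lx·mx = 0 + 1.62 + 0.62 + 1.23 + 0.6 + 0.76 + 0.36 + 0.12 + 0 = 5.31
Σ x·lx·mx = 15.75; T = 15.75/5.31 = 2.9661…
r ≈ ln(R0)/T = ln(5.31)/2.9661… = 0.56289… → 0.563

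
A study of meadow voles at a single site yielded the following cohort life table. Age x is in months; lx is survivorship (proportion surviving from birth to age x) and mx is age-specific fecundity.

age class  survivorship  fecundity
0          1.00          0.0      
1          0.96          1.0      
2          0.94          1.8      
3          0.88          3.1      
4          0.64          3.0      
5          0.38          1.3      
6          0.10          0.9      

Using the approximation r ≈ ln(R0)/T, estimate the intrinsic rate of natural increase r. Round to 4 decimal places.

0.7011

R0 = Σ lx·mx = 0 + 0.96 + 1.692 + 2.728 + 1.92 + 0.494 + 0.09 = 7.884
Σ x·lx·mx = 23.218; T = 23.218/7.884 = 2.94495…
r ≈ ln(R0)/T = ln(7.884)/2.94495… = 0.701144… → 0.7011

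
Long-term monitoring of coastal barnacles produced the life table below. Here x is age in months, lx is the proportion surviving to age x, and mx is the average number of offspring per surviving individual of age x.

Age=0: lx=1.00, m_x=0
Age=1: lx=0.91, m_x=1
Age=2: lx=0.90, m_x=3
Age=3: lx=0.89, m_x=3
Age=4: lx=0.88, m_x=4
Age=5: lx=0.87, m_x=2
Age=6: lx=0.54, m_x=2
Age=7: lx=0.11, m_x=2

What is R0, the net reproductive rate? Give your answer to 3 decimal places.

lx·mx by age: 0, 0.91, 2.7, 2.67, 3.52, 1.74, 1.08, 0.22
R0 = Σ lx·mx = 12.84 → 12.840

12.840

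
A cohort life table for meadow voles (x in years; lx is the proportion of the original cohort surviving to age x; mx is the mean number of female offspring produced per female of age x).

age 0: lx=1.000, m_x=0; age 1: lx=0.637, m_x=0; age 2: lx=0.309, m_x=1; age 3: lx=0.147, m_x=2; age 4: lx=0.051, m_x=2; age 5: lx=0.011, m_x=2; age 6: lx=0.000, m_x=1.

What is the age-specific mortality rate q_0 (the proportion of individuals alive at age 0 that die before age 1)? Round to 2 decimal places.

q_0 = (l_0 − l_1) / l_0 = (1 − 0.637) / 1
     = 0.363 / 1 = 0.363 → 0.36

0.36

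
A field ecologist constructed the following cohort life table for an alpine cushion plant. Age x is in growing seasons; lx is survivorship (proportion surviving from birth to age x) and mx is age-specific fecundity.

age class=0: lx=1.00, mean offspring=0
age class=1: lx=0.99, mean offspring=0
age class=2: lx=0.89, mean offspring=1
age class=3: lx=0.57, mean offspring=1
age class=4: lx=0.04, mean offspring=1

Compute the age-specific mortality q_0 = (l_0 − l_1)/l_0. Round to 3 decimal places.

q_0 = (l_0 − l_1) / l_0 = (1 − 0.99) / 1
     = 0.01 / 1 = 0.01 → 0.010

0.010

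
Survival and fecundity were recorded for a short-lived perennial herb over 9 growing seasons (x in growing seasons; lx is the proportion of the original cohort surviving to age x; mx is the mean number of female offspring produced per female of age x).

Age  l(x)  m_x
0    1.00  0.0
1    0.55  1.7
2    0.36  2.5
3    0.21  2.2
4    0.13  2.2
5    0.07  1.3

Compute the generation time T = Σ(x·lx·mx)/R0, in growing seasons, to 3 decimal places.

2.139

lx·mx: 0, 0.935, 0.9, 0.462, 0.286, 0.091 → R0 = 2.674
x·lx·mx: 0, 0.935, 1.8, 1.386, 1.144, 0.455 → Σ = 5.72
T = 5.72 / 2.674 = 2.139117… → 2.139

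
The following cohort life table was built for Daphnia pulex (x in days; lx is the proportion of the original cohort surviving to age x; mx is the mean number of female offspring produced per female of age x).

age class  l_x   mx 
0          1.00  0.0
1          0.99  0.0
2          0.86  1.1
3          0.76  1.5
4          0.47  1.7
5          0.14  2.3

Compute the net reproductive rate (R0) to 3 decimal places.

3.207

lx·mx by age: 0, 0, 0.946, 1.14, 0.799, 0.322
R0 = Σ lx·mx = 3.207 → 3.207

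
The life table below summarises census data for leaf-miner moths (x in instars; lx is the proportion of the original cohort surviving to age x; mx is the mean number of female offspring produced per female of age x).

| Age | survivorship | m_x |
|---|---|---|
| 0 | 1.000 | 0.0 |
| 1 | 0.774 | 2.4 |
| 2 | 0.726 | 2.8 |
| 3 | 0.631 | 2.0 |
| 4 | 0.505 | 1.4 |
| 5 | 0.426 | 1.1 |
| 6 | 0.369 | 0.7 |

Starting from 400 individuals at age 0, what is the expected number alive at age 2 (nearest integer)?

290

Expected survivors = N0 · l_2 = 400 × 0.726 = 290.4 → 290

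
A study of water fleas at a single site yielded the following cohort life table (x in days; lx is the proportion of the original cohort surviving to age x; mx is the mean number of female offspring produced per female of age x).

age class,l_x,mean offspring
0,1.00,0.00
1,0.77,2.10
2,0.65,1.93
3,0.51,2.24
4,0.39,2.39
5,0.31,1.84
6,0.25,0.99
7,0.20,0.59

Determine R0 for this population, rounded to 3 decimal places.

lx·mx by age: 0, 1.617, 1.2545, 1.1424, 0.9321, 0.5704, 0.2475, 0.118
R0 = Σ lx·mx = 5.8819 → 5.882

5.882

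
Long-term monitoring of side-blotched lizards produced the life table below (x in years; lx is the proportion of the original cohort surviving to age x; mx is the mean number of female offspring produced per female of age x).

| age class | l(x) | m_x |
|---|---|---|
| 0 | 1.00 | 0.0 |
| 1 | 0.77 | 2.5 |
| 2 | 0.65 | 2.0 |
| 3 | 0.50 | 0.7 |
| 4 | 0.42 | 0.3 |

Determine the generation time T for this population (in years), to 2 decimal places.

lx·mx: 0, 1.925, 1.3, 0.35, 0.126 → R0 = 3.701
x·lx·mx: 0, 1.925, 2.6, 1.05, 0.504 → Σ = 6.079
T = 6.079 / 3.701 = 1.642529… → 1.64

1.64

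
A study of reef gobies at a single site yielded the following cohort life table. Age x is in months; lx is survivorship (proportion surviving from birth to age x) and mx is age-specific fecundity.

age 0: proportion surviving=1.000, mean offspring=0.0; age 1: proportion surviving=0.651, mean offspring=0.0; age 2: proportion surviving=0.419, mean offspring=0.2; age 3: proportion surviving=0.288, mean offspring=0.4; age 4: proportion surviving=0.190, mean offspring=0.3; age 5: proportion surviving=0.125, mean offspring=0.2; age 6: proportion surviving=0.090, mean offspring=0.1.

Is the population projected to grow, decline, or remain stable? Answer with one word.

declining

R0 = Σ lx·mx = 0 + 0 + 0.0838 + 0.1152 + 0.057 + 0.025 + 0.009 = 0.29
R0 < 1, so the population is declining.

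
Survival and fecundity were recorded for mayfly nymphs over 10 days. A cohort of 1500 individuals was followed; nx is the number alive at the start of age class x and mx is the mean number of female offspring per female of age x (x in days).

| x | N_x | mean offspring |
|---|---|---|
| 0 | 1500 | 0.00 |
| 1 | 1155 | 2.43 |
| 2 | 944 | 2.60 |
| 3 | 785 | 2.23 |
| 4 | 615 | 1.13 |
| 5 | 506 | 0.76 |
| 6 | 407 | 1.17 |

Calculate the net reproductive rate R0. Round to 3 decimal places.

5.712

lx = nx/n0 = nx/1500: 1, 0.77, 0.62933…, 0.52333…, 0.41, 0.33733…, 0.27133…
lx·mx by age: 0, 1.8711, 1.636267…, 1.167033…, 0.4633, 0.256373…, 0.31746…
R0 = Σ lx·mx = 5.711533… → 5.712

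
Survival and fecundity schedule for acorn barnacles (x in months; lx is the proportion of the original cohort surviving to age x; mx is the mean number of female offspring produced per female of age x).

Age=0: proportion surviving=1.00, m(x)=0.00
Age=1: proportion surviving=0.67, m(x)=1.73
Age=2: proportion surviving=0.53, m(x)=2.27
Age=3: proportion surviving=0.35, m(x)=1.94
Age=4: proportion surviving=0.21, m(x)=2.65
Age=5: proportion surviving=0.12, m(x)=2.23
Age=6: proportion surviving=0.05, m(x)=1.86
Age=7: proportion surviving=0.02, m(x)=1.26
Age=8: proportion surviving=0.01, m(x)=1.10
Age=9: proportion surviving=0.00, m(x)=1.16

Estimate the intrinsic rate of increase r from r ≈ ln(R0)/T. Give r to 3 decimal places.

0.554

R0 = Σ lx·mx = 0 + 1.1591 + 1.2031 + 0.679 + 0.5565 + 0.2676 + 0.093 + 0.0252 + 0.011 + 0 = 3.9945
Σ x·lx·mx = 9.9887; T = 9.9887/3.9945 = 2.50061…
r ≈ ln(R0)/T = ln(3.9945)/2.50061… = 0.55383… → 0.554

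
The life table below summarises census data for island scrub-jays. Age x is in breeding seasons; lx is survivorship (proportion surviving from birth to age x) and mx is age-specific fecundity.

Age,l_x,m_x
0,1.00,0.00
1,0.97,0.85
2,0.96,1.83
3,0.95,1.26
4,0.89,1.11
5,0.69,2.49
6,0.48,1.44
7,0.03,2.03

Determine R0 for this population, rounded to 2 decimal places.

7.24

lx·mx by age: 0, 0.8245, 1.7568, 1.197, 0.9879, 1.7181, 0.6912, 0.0609
R0 = Σ lx·mx = 7.2364 → 7.24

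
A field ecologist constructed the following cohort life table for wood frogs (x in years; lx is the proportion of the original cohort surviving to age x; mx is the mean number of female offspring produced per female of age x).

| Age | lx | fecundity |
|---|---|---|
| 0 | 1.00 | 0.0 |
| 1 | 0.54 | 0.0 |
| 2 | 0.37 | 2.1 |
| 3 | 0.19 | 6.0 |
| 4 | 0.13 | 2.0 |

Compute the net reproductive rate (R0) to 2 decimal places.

lx·mx by age: 0, 0, 0.777, 1.14, 0.26
R0 = Σ lx·mx = 2.177 → 2.18

2.18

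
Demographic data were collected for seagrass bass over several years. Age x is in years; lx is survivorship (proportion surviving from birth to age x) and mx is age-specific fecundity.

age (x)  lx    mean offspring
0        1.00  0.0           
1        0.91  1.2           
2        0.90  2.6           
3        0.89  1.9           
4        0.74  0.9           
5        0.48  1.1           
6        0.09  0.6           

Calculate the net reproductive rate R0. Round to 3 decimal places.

6.371

lx·mx by age: 0, 1.092, 2.34, 1.691, 0.666, 0.528, 0.054
R0 = Σ lx·mx = 6.371 → 6.371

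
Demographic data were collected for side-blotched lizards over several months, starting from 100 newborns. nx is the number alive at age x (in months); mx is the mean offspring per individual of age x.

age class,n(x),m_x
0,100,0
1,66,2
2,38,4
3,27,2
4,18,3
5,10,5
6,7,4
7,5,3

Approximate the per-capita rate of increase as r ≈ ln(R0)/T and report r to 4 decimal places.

lx = nx/n0 = nx/100: 1, 0.66, 0.38, 0.27, 0.18, 0.1, 0.07, 0.05
R0 = Σ lx·mx = 0 + 1.32 + 1.52 + 0.54 + 0.54 + 0.5 + 0.28 + 0.15 = 4.85
Σ x·lx·mx = 13.37; T = 13.37/4.85 = 2.7567…
r ≈ ln(R0)/T = ln(4.85)/2.7567… = 0.572778… → 0.5728

0.5728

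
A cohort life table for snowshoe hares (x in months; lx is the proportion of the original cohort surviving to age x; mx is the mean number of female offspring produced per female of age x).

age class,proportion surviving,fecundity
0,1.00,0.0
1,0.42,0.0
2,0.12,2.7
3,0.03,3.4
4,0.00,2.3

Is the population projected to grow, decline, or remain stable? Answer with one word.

declining

R0 = Σ lx·mx = 0 + 0 + 0.324 + 0.102 + 0 = 0.426
R0 < 1, so the population is declining.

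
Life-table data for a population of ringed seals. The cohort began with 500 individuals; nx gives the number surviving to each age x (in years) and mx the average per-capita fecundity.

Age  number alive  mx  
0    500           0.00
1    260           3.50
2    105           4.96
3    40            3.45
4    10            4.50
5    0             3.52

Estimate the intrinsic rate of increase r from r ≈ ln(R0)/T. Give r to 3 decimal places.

0.743

lx = nx/n0 = nx/500: 1, 0.52, 0.21, 0.08, 0.02, 0
R0 = Σ lx·mx = 0 + 1.82 + 1.0416 + 0.276 + 0.09 + 0 = 3.2276
Σ x·lx·mx = 5.0912; T = 5.0912/3.2276 = 1.57739…
r ≈ ln(R0)/T = ln(3.2276)/1.57739… = 0.74283… → 0.743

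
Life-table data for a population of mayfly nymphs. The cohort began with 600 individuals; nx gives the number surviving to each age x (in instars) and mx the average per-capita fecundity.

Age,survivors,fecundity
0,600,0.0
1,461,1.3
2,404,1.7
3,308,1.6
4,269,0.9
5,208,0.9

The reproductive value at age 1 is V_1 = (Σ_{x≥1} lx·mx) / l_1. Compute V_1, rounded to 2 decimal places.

4.79

lx = nx/n0 = nx/600: 1, 0.76833…, 0.67333…, 0.51333…, 0.44833…, 0.34667…
lx·mx for x ≥ 1: 0.998833…, 1.144667…, 0.821333…, 0.4035…, 0.312… → sum = 3.680333…
V_1 = 3.680333… / l_1 = 3.680333… / 0.768333… = 4.790022… → 4.79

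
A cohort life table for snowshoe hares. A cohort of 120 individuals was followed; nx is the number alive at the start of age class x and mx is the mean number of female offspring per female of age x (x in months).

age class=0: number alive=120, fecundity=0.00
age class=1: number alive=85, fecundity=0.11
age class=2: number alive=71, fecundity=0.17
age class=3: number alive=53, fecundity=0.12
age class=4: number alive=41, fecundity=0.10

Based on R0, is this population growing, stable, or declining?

lx = nx/n0 = nx/120: 1, 0.70833…, 0.59167…, 0.44167…, 0.34167…
R0 = Σ lx·mx = 0 + 0.077917… + 0.100583… + 0.053… + 0.034167… = 0.265667…
R0 < 1, so the population is declining.

declining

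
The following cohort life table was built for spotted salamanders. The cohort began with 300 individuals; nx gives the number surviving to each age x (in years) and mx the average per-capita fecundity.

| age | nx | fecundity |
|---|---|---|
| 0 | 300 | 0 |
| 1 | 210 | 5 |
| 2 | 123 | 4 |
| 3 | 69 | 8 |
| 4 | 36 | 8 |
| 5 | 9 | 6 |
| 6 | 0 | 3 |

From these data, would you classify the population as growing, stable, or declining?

lx = nx/n0 = nx/300: 1, 0.7, 0.41, 0.23, 0.12, 0.03, 0
R0 = Σ lx·mx = 0 + 3.5 + 1.64 + 1.84 + 0.96 + 0.18 + 0 = 8.12
R0 > 1, so the population is growing.

growing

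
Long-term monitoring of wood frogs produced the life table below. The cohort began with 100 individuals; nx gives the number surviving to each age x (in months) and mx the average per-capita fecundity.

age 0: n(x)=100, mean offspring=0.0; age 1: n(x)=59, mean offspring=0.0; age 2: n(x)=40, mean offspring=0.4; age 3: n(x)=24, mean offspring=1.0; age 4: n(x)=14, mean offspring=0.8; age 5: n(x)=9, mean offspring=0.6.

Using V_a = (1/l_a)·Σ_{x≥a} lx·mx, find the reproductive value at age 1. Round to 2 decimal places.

0.96

lx = nx/n0 = nx/100: 1, 0.59, 0.4, 0.24, 0.14, 0.09
lx·mx for x ≥ 1: 0, 0.16, 0.24, 0.112, 0.054 → sum = 0.566
V_1 = 0.566 / l_1 = 0.566 / 0.59 = 0.959322… → 0.96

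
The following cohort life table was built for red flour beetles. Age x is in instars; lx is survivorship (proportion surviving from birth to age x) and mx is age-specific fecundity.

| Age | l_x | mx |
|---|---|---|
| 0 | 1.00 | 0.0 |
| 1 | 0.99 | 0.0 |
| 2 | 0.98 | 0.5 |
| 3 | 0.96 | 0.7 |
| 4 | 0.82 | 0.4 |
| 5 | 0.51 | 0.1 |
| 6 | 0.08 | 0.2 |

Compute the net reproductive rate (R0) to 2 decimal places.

lx·mx by age: 0, 0, 0.49, 0.672, 0.328, 0.051, 0.016
R0 = Σ lx·mx = 1.557 → 1.56

1.56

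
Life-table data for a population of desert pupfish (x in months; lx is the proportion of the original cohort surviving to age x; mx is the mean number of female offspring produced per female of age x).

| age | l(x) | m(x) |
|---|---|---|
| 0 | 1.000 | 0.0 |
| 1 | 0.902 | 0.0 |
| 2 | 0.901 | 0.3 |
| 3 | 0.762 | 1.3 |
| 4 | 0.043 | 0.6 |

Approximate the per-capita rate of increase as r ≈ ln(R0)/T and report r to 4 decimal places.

0.0897

R0 = Σ lx·mx = 0 + 0 + 0.2703 + 0.9906 + 0.0258 = 1.2867
Σ x·lx·mx = 3.6156; T = 3.6156/1.2867 = 2.80998…
r ≈ ln(R0)/T = ln(1.2867)/2.80998… = 0.089709… → 0.0897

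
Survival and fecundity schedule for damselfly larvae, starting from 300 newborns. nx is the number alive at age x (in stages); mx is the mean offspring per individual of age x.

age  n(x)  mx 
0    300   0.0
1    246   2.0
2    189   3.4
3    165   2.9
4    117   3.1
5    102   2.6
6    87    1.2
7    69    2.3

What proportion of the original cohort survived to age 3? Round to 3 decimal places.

l_3 = n_3/n_0 = 165/300 = 0.55 → 0.550

0.550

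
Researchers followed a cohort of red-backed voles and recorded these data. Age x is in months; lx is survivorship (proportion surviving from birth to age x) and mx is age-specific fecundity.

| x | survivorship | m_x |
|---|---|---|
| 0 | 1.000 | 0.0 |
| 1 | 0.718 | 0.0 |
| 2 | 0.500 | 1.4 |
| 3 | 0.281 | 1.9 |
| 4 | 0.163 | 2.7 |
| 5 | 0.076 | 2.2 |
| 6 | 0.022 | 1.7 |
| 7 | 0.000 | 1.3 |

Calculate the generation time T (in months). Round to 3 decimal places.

3.099

lx·mx: 0, 0, 0.7, 0.5339, 0.4401, 0.1672, 0.0374, 0 → R0 = 1.8786
x·lx·mx: 0, 0, 1.4, 1.6017, 1.7604, 0.836, 0.2244, 0 → Σ = 5.8225
T = 5.8225 / 1.8786 = 3.099383… → 3.099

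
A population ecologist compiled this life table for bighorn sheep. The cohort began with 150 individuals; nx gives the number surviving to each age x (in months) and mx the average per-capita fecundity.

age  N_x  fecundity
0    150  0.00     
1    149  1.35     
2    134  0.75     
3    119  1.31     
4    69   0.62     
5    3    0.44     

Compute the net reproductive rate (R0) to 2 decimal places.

lx = nx/n0 = nx/150: 1, 0.99333…, 0.89333…, 0.79333…, 0.46, 0.02
lx·mx by age: 0, 1.341…, 0.67…, 1.039267…, 0.2852, 0.0088
R0 = Σ lx·mx = 3.344267… → 3.34

3.34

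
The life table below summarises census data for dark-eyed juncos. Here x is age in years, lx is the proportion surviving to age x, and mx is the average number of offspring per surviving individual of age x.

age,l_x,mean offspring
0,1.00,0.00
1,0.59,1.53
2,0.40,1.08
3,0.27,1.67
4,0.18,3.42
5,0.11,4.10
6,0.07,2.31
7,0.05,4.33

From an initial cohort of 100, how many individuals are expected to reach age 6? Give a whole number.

7

Expected survivors = N0 · l_6 = 100 × 0.07 = 7 → 7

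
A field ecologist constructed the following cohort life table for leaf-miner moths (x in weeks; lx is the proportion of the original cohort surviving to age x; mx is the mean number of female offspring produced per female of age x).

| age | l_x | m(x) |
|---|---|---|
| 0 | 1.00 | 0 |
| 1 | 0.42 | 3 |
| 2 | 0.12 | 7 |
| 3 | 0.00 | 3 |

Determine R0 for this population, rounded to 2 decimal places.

lx·mx by age: 0, 1.26, 0.84, 0
R0 = Σ lx·mx = 2.1 → 2.10

2.10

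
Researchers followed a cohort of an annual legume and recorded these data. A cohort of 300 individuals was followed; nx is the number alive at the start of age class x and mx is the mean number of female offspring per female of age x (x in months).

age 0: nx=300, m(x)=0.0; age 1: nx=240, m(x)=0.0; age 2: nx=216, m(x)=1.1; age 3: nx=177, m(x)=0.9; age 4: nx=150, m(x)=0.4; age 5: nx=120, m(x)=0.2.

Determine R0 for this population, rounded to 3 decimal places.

1.603

lx = nx/n0 = nx/300: 1, 0.8, 0.72, 0.59, 0.5, 0.4
lx·mx by age: 0, 0, 0.792, 0.531, 0.2, 0.08
R0 = Σ lx·mx = 1.603 → 1.603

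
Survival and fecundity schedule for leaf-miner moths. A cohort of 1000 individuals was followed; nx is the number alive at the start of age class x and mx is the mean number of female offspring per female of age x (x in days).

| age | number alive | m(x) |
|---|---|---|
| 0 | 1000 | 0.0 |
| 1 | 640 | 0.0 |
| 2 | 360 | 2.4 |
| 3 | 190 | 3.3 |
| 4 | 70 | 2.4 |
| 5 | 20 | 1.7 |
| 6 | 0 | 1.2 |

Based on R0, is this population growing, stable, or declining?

lx = nx/n0 = nx/1000: 1, 0.64, 0.36, 0.19, 0.07, 0.02, 0
R0 = Σ lx·mx = 0 + 0 + 0.864 + 0.627 + 0.168 + 0.034 + 0 = 1.693
R0 > 1, so the population is growing.

growing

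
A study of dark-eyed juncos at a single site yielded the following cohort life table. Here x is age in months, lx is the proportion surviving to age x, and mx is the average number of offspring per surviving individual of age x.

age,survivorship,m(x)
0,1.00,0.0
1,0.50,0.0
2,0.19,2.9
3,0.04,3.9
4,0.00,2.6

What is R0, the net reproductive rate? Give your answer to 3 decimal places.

0.707

lx·mx by age: 0, 0, 0.551, 0.156, 0
R0 = Σ lx·mx = 0.707 → 0.707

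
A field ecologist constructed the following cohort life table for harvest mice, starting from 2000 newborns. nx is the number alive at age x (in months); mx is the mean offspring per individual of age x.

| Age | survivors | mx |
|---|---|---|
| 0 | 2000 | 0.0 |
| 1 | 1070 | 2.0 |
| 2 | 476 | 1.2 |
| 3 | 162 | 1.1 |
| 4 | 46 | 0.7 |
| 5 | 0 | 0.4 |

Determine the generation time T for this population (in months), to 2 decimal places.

lx = nx/n0 = nx/2000: 1, 0.535, 0.238, 0.081, 0.023, 0
lx·mx: 0, 1.07, 0.2856, 0.0891, 0.0161, 0 → R0 = 1.4608
x·lx·mx: 0, 1.07, 0.5712, 0.2673, 0.0644, 0 → Σ = 1.9729
T = 1.9729 / 1.4608 = 1.350561… → 1.35

1.35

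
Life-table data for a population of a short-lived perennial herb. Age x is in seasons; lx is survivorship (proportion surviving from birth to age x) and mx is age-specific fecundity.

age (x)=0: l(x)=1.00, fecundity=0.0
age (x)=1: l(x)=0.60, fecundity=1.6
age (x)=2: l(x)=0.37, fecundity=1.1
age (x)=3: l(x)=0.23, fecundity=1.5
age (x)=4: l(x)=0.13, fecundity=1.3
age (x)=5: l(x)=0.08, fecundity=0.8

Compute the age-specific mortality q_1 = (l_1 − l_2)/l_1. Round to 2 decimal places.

q_1 = (l_1 − l_2) / l_1 = (0.6 − 0.37) / 0.6
     = 0.23 / 0.6 = 0.383333… → 0.38

0.38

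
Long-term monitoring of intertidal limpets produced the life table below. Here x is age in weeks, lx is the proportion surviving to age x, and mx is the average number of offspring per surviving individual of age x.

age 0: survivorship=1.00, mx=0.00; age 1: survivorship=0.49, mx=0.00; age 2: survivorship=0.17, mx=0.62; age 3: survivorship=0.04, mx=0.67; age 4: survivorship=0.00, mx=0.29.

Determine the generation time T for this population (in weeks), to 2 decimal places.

lx·mx: 0, 0, 0.1054, 0.0268, 0 → R0 = 0.1322
x·lx·mx: 0, 0, 0.2108, 0.0804, 0 → Σ = 0.2912
T = 0.2912 / 0.1322 = 2.202723… → 2.20

2.20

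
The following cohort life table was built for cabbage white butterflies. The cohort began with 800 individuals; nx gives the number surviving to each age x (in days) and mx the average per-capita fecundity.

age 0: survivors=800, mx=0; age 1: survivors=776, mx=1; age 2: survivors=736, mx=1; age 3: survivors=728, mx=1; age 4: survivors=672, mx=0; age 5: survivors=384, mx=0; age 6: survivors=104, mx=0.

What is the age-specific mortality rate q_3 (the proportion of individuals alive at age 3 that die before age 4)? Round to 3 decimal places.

0.077

lx = nx/n0 = nx/800: 1, 0.97, 0.92, 0.91, 0.84, 0.48, 0.13
q_3 = (l_3 − l_4) / l_3 = (0.91 − 0.84) / 0.91
     = 0.07 / 0.91 = 0.076923… → 0.077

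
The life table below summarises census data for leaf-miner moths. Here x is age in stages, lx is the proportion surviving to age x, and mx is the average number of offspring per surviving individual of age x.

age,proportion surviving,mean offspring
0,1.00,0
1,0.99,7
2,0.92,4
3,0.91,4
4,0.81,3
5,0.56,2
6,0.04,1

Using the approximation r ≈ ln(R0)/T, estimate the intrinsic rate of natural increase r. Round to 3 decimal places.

1.261

R0 = Σ lx·mx = 0 + 6.93 + 3.68 + 3.64 + 2.43 + 1.12 + 0.04 = 17.84
Σ x·lx·mx = 40.77; T = 40.77/17.84 = 2.28531…
r ≈ ln(R0)/T = ln(17.84)/2.28531… = 1.26085… → 1.261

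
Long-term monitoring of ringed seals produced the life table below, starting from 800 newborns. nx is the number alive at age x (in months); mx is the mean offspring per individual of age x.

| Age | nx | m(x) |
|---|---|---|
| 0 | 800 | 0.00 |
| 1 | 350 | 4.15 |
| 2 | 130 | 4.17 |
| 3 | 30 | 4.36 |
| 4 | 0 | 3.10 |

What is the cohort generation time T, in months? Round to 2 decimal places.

1.38

lx = nx/n0 = nx/800: 1, 0.4375, 0.1625, 0.0375, 0
lx·mx: 0, 1.815625, 0.677625, 0.1635, 0 → R0 = 2.65675
x·lx·mx: 0, 1.815625, 1.35525, 0.4905, 0 → Σ = 3.661375
T = 3.661375 / 2.65675 = 1.378141… → 1.38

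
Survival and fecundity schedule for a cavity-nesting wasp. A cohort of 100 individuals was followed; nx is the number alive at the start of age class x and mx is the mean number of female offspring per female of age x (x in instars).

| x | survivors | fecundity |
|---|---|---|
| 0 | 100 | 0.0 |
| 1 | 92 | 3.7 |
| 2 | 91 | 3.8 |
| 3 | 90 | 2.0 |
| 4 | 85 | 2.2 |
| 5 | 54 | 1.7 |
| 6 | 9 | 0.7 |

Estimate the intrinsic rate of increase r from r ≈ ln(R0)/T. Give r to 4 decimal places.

0.9987

lx = nx/n0 = nx/100: 1, 0.92, 0.91, 0.9, 0.85, 0.54, 0.09
R0 = Σ lx·mx = 0 + 3.404 + 3.458 + 1.8 + 1.87 + 0.918 + 0.063 = 11.513
Σ x·lx·mx = 28.168; T = 28.168/11.513 = 2.44663…
r ≈ ln(R0)/T = ln(11.513)/2.44663… = 0.998713… → 0.9987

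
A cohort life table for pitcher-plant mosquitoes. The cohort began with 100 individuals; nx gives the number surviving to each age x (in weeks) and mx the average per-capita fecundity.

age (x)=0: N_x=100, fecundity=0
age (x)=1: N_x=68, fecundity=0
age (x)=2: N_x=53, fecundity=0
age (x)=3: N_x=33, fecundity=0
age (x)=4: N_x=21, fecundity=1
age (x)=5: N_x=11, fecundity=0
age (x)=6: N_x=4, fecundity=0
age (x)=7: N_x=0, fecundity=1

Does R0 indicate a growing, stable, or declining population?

lx = nx/n0 = nx/100: 1, 0.68, 0.53, 0.33, 0.21, 0.11, 0.04, 0
R0 = Σ lx·mx = 0 + 0 + 0 + 0 + 0.21 + 0 + 0 + 0 = 0.21
R0 < 1, so the population is declining.

declining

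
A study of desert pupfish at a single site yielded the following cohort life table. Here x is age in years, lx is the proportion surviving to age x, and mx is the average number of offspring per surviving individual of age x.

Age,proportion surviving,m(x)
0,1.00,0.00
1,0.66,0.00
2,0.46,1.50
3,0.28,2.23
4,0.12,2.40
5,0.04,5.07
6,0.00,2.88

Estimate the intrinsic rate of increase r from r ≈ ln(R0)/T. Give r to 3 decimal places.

0.197

R0 = Σ lx·mx = 0 + 0 + 0.69 + 0.6244 + 0.288 + 0.2028 + 0 = 1.8052
Σ x·lx·mx = 5.4192; T = 5.4192/1.8052 = 3.00199…
r ≈ ln(R0)/T = ln(1.8052)/3.00199… = 0.19676… → 0.197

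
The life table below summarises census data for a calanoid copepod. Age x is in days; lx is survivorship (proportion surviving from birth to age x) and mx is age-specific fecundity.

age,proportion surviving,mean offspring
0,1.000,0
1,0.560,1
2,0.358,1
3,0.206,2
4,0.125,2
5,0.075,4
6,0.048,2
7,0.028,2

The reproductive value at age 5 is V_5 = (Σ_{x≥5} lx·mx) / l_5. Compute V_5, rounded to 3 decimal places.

lx·mx for x ≥ 5: 0.3, 0.096, 0.056 → sum = 0.452
V_5 = 0.452 / l_5 = 0.452 / 0.075 = 6.026667… → 6.027

6.027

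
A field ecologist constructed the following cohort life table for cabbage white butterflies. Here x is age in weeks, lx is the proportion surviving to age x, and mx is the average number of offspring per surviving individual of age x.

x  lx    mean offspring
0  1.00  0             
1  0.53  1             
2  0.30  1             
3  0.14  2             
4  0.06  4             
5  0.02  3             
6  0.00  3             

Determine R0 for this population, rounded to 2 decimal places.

1.41

lx·mx by age: 0, 0.53, 0.3, 0.28, 0.24, 0.06, 0
R0 = Σ lx·mx = 1.41 → 1.41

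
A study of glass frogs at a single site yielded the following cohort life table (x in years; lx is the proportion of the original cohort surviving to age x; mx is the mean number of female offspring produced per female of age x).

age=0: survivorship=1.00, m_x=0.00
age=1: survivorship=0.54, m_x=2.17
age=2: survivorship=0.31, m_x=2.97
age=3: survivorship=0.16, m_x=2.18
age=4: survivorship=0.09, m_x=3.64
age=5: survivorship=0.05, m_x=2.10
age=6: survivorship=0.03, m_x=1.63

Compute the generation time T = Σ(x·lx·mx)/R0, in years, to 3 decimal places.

2.117

lx·mx: 0, 1.1718, 0.9207, 0.3488, 0.3276, 0.105, 0.0489 → R0 = 2.9228
x·lx·mx: 0, 1.1718, 1.8414, 1.0464, 1.3104, 0.525, 0.2934 → Σ = 6.1884
T = 6.1884 / 2.9228 = 2.117285… → 2.117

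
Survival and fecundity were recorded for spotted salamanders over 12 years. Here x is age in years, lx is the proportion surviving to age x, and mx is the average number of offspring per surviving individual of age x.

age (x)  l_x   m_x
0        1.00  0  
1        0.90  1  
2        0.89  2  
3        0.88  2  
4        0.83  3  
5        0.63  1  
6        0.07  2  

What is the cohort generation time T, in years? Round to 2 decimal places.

3.08

lx·mx: 0, 0.9, 1.78, 1.76, 2.49, 0.63, 0.14 → R0 = 7.7
x·lx·mx: 0, 0.9, 3.56, 5.28, 9.96, 3.15, 0.84 → Σ = 23.69
T = 23.69 / 7.7 = 3.076623… → 3.08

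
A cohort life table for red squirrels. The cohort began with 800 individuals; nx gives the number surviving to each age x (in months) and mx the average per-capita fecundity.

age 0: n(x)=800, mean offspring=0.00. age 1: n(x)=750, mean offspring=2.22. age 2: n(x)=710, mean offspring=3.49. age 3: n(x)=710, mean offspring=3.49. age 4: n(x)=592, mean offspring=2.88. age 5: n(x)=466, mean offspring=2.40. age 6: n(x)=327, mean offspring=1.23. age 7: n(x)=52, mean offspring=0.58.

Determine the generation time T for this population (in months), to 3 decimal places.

lx = nx/n0 = nx/800: 1, 0.9375, 0.8875, 0.8875, 0.74, 0.5825, 0.40875, 0.065
lx·mx: 0, 2.08125, 3.097375, 3.097375, 2.1312, 1.398, 0.502763…, 0.0377 → R0 = 12.345663…
x·lx·mx: 0, 2.08125, 6.19475, 9.292125, 8.5248, 6.99, 3.016575…, 0.2639 → Σ = 36.3634…
T = 36.3634… / 12.345663… = 2.945439… → 2.945

2.945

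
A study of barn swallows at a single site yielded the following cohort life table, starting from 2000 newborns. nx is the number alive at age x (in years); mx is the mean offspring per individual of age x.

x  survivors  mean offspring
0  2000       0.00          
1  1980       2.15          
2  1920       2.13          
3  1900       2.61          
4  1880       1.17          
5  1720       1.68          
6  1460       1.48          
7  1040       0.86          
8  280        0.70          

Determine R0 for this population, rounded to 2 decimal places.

10.82

lx = nx/n0 = nx/2000: 1, 0.99, 0.96, 0.95, 0.94, 0.86, 0.73, 0.52, 0.14
lx·mx by age: 0, 2.1285, 2.0448, 2.4795, 1.0998, 1.4448, 1.0804, 0.4472, 0.098
R0 = Σ lx·mx = 10.823 → 10.82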